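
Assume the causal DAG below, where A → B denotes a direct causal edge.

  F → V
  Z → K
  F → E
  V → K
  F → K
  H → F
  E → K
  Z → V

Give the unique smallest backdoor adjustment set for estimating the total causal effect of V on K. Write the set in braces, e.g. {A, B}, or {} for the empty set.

Variables eligible for adjustment (non-descendants of V, excluding V and K): {E, F, H, Z}.
Backdoor paths from V to K:
  P1: V <- Z -> K
  P2: V <- F -> E -> K
  P3: V <- F -> K
The empty set is not sufficient: P1 (V <- Z -> K) has no collider blocking it and no conditioned non-collider, so it is open.
Try {F, Z}:
  P1: blocked at fork node Z ∈ conditioning set.
  P2: blocked at fork node F ∈ conditioning set.
  P3: blocked at fork node F ∈ conditioning set.
{F, Z} contains no descendant of V and blocks every backdoor path.
Every element of {F, Z} is needed (dropping F leaves P2 open; dropping Z leaves P1 open), so no proper subset is valid.
Among all size-2 subsets of the eligible variables, only {F, Z} blocks every backdoor path, so it is the unique smallest valid adjustment set.

{F, Z}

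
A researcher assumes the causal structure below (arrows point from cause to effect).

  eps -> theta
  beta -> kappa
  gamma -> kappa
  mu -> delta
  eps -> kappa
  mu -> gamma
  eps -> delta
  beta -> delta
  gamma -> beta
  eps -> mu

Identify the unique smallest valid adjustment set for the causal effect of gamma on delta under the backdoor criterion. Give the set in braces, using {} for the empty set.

{mu}

Variables eligible for adjustment (non-descendants of gamma, excluding gamma and delta): {eps, mu, theta}.
Backdoor paths from gamma to delta:
  P1: gamma <- mu <- eps -> kappa <- beta -> delta
  P2: gamma <- mu <- eps -> delta
  P3: gamma <- mu -> delta
The empty set is not sufficient: P2 (gamma <- mu <- eps -> delta) has no collider blocking it and no conditioned non-collider, so it is open.
Try {mu}:
  P1: blocked at chain node mu ∈ conditioning set.
  P2: blocked at chain node mu ∈ conditioning set.
  P3: blocked at fork node mu ∈ conditioning set.
{mu} contains no descendant of gamma and blocks every backdoor path.
No other singleton works — e.g. {eps} leaves P3 open — so {mu} is the unique smallest valid adjustment set.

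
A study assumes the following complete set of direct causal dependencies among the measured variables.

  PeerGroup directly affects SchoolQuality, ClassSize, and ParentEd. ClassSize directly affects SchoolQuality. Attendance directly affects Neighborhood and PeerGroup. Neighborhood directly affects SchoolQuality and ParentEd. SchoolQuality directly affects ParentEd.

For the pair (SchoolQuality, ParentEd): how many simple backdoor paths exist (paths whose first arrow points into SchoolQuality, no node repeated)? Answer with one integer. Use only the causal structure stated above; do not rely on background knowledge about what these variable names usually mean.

6

A backdoor path from SchoolQuality to ParentEd is any simple undirected path whose first edge points into SchoolQuality (i.e. leaves SchoolQuality via a parent).
Parents of SchoolQuality: {ClassSize, Neighborhood, PeerGroup}.
Enumerating:
  P1: SchoolQuality <- PeerGroup <- Attendance -> Neighborhood -> ParentEd
  P2: SchoolQuality <- PeerGroup -> ParentEd
  P3: SchoolQuality <- ClassSize <- PeerGroup <- Attendance -> Neighborhood -> ParentEd
  P4: SchoolQuality <- ClassSize <- PeerGroup -> ParentEd
  P5: SchoolQuality <- Neighborhood <- Attendance -> PeerGroup -> ParentEd
  P6: SchoolQuality <- Neighborhood -> ParentEd
That exhausts the simple backdoor paths. Count: 6.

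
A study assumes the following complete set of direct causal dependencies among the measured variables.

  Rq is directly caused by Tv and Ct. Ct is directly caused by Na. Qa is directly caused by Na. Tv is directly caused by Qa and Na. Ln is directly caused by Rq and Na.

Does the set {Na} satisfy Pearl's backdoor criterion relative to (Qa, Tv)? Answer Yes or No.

Yes

Backdoor paths from Qa to Tv (paths whose first edge points into Qa):
  P1: Qa <- Na -> Ct -> Rq <- Tv
  P2: Qa <- Na -> Tv
  P3: Qa <- Na -> Ln <- Rq <- Tv
Condition 1 (no descendant of Qa in the set): holds — descendants of Qa are {Ln, Rq, Tv}; none are in {Na}.
Condition 2 (every backdoor path blocked by {Na}):
  P1: blocked at fork node Na ∈ conditioning set.
  P2: blocked at fork node Na ∈ conditioning set.
  P3: blocked at fork node Na ∈ conditioning set.
{Na} satisfies the backdoor criterion.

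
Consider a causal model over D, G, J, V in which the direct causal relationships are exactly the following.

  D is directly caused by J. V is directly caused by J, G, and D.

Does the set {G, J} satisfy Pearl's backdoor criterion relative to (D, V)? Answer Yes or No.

Yes

Backdoor paths from D to V (paths whose first edge points into D):
  P1: D <- J -> V
Condition 1 (no descendant of D in the set): holds — descendants of D are {V}; none are in {G, J}.
Condition 2 (every backdoor path blocked by {G, J}):
  P1: blocked at fork node J ∈ conditioning set.
{G, J} satisfies the backdoor criterion.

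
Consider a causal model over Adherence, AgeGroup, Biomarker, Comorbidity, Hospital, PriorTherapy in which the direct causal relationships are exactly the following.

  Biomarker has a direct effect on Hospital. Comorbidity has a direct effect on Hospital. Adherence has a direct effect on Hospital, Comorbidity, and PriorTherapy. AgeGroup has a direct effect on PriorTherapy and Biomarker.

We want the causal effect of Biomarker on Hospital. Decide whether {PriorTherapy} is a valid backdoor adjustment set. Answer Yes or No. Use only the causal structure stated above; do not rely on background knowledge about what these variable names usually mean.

Backdoor paths from Biomarker to Hospital (paths whose first edge points into Biomarker):
  P1: Biomarker <- AgeGroup -> PriorTherapy <- Adherence -> Comorbidity -> Hospital
  P2: Biomarker <- AgeGroup -> PriorTherapy <- Adherence -> Hospital
Condition 1 (no descendant of Biomarker in the set): holds — descendants of Biomarker are {Hospital}; none are in {PriorTherapy}.
Condition 2 (every backdoor path blocked by {PriorTherapy}):
  P1: open — collider(s) PriorTherapy are conditioned on (or have a conditioned descendant) and no non-collider on the path is in the set.
  P2: open — collider(s) PriorTherapy are conditioned on (or have a conditioned descendant) and no non-collider on the path is in the set.
{PriorTherapy} does not satisfy the backdoor criterion.

No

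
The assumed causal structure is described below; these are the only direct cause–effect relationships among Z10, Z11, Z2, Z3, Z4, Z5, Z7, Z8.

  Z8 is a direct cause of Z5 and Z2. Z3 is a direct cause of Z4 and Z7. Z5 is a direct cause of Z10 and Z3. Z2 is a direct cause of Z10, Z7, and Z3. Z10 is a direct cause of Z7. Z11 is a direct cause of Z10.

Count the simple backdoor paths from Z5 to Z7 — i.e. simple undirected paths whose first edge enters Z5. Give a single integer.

3

A backdoor path from Z5 to Z7 is any simple undirected path whose first edge points into Z5 (i.e. leaves Z5 via a parent).
Parents of Z5: {Z8}.
Enumerating:
  P1: Z5 <- Z8 -> Z2 -> Z3 -> Z7
  P2: Z5 <- Z8 -> Z2 -> Z10 -> Z7
  P3: Z5 <- Z8 -> Z2 -> Z7
That exhausts the simple backdoor paths. Count: 3.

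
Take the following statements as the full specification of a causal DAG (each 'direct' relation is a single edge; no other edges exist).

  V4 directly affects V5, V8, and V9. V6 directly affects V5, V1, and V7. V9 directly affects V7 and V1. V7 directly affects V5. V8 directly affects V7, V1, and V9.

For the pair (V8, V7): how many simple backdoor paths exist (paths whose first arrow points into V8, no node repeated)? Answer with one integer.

A backdoor path from V8 to V7 is any simple undirected path whose first edge points into V8 (i.e. leaves V8 via a parent).
Parents of V8: {V4}.
Enumerating:
  P1: V8 <- V4 -> V9 -> V7
  P2: V8 <- V4 -> V9 -> V1 <- V6 -> V7
  P3: V8 <- V4 -> V9 -> V1 <- V6 -> V5 <- V7
  P4: V8 <- V4 -> V5 <- V6 -> V7
  P5: V8 <- V4 -> V5 <- V6 -> V1 <- V9 -> V7
  P6: V8 <- V4 -> V5 <- V7
That exhausts the simple backdoor paths. Count: 6.

6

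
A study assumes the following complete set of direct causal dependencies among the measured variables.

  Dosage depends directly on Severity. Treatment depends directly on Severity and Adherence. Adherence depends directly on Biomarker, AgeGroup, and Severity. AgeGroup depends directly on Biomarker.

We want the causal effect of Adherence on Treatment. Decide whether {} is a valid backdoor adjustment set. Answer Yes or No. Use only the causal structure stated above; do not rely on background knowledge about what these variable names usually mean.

Backdoor paths from Adherence to Treatment (paths whose first edge points into Adherence):
  P1: Adherence <- Severity -> Treatment
Condition 1 (no descendant of Adherence in the set): holds — descendants of Adherence are {Treatment}; none are in {}.
Condition 2 (every backdoor path blocked by {}):
  P1: open — no interior node is in the conditioning set.
{} does not satisfy the backdoor criterion.

No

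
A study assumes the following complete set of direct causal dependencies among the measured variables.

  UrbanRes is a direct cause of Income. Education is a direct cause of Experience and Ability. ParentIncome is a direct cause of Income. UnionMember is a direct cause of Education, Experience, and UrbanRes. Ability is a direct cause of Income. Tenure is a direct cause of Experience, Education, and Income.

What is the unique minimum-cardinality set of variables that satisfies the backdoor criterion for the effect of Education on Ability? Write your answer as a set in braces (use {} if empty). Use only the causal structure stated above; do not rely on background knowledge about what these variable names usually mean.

{}

Variables eligible for adjustment (non-descendants of Education, excluding Education and Ability): {ParentIncome, Tenure, UnionMember, UrbanRes}.
Backdoor paths from Education to Ability:
  P1: Education <- Tenure -> Experience <- UnionMember -> UrbanRes -> Income <- Ability
  P2: Education <- Tenure -> Income <- Ability
  P3: Education <- UnionMember -> UrbanRes -> Income <- Ability
  P4: Education <- UnionMember -> Experience <- Tenure -> Income <- Ability
Each backdoor path contains an unconditioned collider, so every path is already blocked with the empty conditioning set:
  P1: blocked at collider Experience (neither it nor any descendant is in the conditioning set).
  P2: blocked at collider Income (neither it nor any descendant is in the conditioning set).
  P3: blocked at collider Income (neither it nor any descendant is in the conditioning set).
  P4: blocked at collider Experience (neither it nor any descendant is in the conditioning set).
The empty set is therefore the unique smallest valid set.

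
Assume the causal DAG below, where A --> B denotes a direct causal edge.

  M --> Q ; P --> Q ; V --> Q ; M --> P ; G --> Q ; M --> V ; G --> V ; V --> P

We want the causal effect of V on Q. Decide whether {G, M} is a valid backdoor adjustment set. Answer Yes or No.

Backdoor paths from V to Q (paths whose first edge points into V):
  P1: V <- M -> P -> Q
  P2: V <- M -> Q
  P3: V <- G -> Q
Condition 1 (no descendant of V in the set): holds — descendants of V are {P, Q}; none are in {G, M}.
Condition 2 (every backdoor path blocked by {G, M}):
  P1: blocked at fork node M ∈ conditioning set.
  P2: blocked at fork node M ∈ conditioning set.
  P3: blocked at fork node G ∈ conditioning set.
{G, M} satisfies the backdoor criterion.

Yes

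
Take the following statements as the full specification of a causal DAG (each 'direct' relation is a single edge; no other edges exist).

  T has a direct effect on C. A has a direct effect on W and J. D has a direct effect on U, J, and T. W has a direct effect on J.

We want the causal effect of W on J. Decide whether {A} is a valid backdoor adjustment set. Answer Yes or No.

Backdoor paths from W to J (paths whose first edge points into W):
  P1: W <- A -> J
Condition 1 (no descendant of W in the set): holds — descendants of W are {J}; none are in {A}.
Condition 2 (every backdoor path blocked by {A}):
  P1: blocked at fork node A ∈ conditioning set.
{A} satisfies the backdoor criterion.

Yes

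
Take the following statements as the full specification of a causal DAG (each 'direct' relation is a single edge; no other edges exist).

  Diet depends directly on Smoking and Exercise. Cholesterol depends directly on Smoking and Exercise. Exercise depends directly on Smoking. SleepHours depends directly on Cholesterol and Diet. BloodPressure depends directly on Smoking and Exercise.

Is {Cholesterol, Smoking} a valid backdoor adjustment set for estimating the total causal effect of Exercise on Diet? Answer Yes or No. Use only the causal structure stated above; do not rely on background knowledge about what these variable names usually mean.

Backdoor paths from Exercise to Diet (paths whose first edge points into Exercise):
  P1: Exercise <- Smoking -> Diet
  P2: Exercise <- Smoking -> Cholesterol -> SleepHours <- Diet
Condition 1 (no descendant of Exercise in the set): FAILS — Cholesterol is a descendant of Exercise.
Condition 2 (every backdoor path blocked by {Cholesterol, Smoking}):
  P1: blocked at fork node Smoking ∈ conditioning set.
  P2: blocked at fork node Smoking ∈ conditioning set.
{Cholesterol, Smoking} does not satisfy the backdoor criterion.

No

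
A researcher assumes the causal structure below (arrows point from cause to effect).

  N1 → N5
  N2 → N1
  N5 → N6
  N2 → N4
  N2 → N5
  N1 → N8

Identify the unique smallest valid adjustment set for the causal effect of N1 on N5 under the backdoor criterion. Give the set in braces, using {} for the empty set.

Variables eligible for adjustment (non-descendants of N1, excluding N1 and N5): {N2, N4}.
Backdoor paths from N1 to N5:
  P1: N1 <- N2 -> N5
The empty set is not sufficient: P1 (N1 <- N2 -> N5) has no collider blocking it and no conditioned non-collider, so it is open.
Try {N2}:
  P1: blocked at fork node N2 ∈ conditioning set.
{N2} contains no descendant of N1 and blocks every backdoor path.
No other singleton works — e.g. {N4} leaves P1 open — so {N2} is the unique smallest valid adjustment set.

{N2}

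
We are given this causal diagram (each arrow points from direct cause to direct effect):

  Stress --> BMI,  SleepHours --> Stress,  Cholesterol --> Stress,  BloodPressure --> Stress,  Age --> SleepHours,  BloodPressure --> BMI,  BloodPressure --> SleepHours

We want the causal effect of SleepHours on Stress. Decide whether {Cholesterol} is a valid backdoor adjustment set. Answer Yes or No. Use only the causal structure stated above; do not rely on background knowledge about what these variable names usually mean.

No

Backdoor paths from SleepHours to Stress (paths whose first edge points into SleepHours):
  P1: SleepHours <- BloodPressure -> Stress
  P2: SleepHours <- BloodPressure -> BMI <- Stress
Condition 1 (no descendant of SleepHours in the set): holds — descendants of SleepHours are {BMI, Stress}; none are in {Cholesterol}.
Condition 2 (every backdoor path blocked by {Cholesterol}):
  P1: open — no interior node is in the conditioning set.
  P2: blocked at collider BMI (neither it nor any descendant is in the conditioning set).
{Cholesterol} does not satisfy the backdoor criterion.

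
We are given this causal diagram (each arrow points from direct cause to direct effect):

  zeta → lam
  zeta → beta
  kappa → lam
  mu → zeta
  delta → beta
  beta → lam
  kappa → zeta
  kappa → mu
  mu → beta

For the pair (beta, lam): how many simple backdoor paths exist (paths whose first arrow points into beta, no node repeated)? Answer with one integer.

A backdoor path from beta to lam is any simple undirected path whose first edge points into beta (i.e. leaves beta via a parent).
Parents of beta: {delta, mu, zeta}.
Enumerating:
  P1: beta <- mu <- kappa -> zeta -> lam
  P2: beta <- mu <- kappa -> lam
  P3: beta <- mu -> zeta <- kappa -> lam
  P4: beta <- mu -> zeta -> lam
  P5: beta <- zeta <- kappa -> lam
  P6: beta <- zeta <- mu <- kappa -> lam
  P7: beta <- zeta -> lam
That exhausts the simple backdoor paths. Count: 7.

7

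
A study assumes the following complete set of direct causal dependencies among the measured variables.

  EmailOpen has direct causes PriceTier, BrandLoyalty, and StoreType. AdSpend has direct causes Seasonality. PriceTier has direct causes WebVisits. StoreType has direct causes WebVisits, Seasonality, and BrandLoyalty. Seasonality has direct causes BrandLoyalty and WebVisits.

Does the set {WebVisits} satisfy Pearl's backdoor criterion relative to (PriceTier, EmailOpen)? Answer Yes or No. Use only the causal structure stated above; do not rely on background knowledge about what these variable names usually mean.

Yes

Backdoor paths from PriceTier to EmailOpen (paths whose first edge points into PriceTier):
  P1: PriceTier <- WebVisits -> Seasonality <- BrandLoyalty -> StoreType -> EmailOpen
  P2: PriceTier <- WebVisits -> Seasonality <- BrandLoyalty -> EmailOpen
  P3: PriceTier <- WebVisits -> Seasonality -> StoreType <- BrandLoyalty -> EmailOpen
  P4: PriceTier <- WebVisits -> Seasonality -> StoreType -> EmailOpen
  P5: PriceTier <- WebVisits -> StoreType <- BrandLoyalty -> EmailOpen
  P6: PriceTier <- WebVisits -> StoreType <- Seasonality <- BrandLoyalty -> EmailOpen
  P7: PriceTier <- WebVisits -> StoreType -> EmailOpen
Condition 1 (no descendant of PriceTier in the set): holds — descendants of PriceTier are {EmailOpen}; none are in {WebVisits}.
Condition 2 (every backdoor path blocked by {WebVisits}):
  P1: blocked at fork node WebVisits ∈ conditioning set.
  P2: blocked at fork node WebVisits ∈ conditioning set.
  P3: blocked at fork node WebVisits ∈ conditioning set.
  P4: blocked at fork node WebVisits ∈ conditioning set.
  P5: blocked at fork node WebVisits ∈ conditioning set.
  P6: blocked at fork node WebVisits ∈ conditioning set.
  P7: blocked at fork node WebVisits ∈ conditioning set.
{WebVisits} satisfies the backdoor criterion.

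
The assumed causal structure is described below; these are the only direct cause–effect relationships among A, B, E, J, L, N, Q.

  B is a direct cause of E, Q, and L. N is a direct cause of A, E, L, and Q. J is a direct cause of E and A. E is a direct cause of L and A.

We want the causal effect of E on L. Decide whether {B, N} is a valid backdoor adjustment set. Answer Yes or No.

Yes

Backdoor paths from E to L (paths whose first edge points into E):
  P1: E <- N -> Q <- B -> L
  P2: E <- N -> L
  P3: E <- B -> Q <- N -> L
  P4: E <- B -> L
  P5: E <- J -> A <- N -> Q <- B -> L
  P6: E <- J -> A <- N -> L
Condition 1 (no descendant of E in the set): holds — descendants of E are {A, L}; none are in {B, N}.
Condition 2 (every backdoor path blocked by {B, N}):
  P1: blocked at fork node N ∈ conditioning set.
  P2: blocked at fork node N ∈ conditioning set.
  P3: blocked at fork node B ∈ conditioning set.
  P4: blocked at fork node B ∈ conditioning set.
  P5: blocked at collider A (neither it nor any descendant is in the conditioning set).
  P6: blocked at collider A (neither it nor any descendant is in the conditioning set).
{B, N} satisfies the backdoor criterion.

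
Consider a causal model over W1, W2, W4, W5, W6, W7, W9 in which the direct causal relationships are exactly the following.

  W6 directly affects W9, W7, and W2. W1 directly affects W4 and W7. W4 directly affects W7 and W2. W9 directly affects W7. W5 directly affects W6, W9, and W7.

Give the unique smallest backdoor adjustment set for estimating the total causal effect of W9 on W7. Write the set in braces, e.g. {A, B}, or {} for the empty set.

Variables eligible for adjustment (non-descendants of W9, excluding W9 and W7): {W1, W2, W4, W5, W6}.
Backdoor paths from W9 to W7:
  P1: W9 <- W5 -> W6 -> W2 <- W4 <- W1 -> W7
  P2: W9 <- W5 -> W6 -> W2 <- W4 -> W7
  P3: W9 <- W5 -> W6 -> W7
  P4: W9 <- W5 -> W7
  P5: W9 <- W6 <- W5 -> W7
  P6: W9 <- W6 -> W2 <- W4 <- W1 -> W7
  P7: W9 <- W6 -> W2 <- W4 -> W7
  P8: W9 <- W6 -> W7
The empty set is not sufficient: P3 (W9 <- W5 -> W6 -> W7) has no collider blocking it and no conditioned non-collider, so it is open.
Try {W5, W6}:
  P1: blocked at fork node W5 ∈ conditioning set.
  P2: blocked at fork node W5 ∈ conditioning set.
  P3: blocked at fork node W5 ∈ conditioning set.
  P4: blocked at fork node W5 ∈ conditioning set.
  P5: blocked at chain node W6 ∈ conditioning set.
  P6: blocked at fork node W6 ∈ conditioning set.
  P7: blocked at fork node W6 ∈ conditioning set.
  P8: blocked at fork node W6 ∈ conditioning set.
{W5, W6} contains no descendant of W9 and blocks every backdoor path.
Every element of {W5, W6} is needed (dropping W5 leaves P4 open; dropping W6 leaves P8 open), so no proper subset is valid.
Among all size-2 subsets of the eligible variables, only {W5, W6} blocks every backdoor path, so it is the unique smallest valid adjustment set.

{W5, W6}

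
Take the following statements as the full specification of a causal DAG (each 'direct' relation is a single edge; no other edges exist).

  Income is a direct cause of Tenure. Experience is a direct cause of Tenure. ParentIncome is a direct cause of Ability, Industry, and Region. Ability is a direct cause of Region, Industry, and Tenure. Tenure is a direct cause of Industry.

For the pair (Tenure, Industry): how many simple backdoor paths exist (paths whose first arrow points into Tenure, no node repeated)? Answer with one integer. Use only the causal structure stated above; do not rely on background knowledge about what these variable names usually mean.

3

A backdoor path from Tenure to Industry is any simple undirected path whose first edge points into Tenure (i.e. leaves Tenure via a parent).
Parents of Tenure: {Ability, Experience, Income}.
Enumerating:
  P1: Tenure <- Ability <- ParentIncome -> Industry
  P2: Tenure <- Ability -> Region <- ParentIncome -> Industry
  P3: Tenure <- Ability -> Industry
That exhausts the simple backdoor paths. Count: 3.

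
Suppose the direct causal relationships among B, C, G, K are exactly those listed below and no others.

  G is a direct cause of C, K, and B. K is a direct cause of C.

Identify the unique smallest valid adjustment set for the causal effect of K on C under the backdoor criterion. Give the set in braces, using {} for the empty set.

{G}

Variables eligible for adjustment (non-descendants of K, excluding K and C): {B, G}.
Backdoor paths from K to C:
  P1: K <- G -> C
The empty set is not sufficient: P1 (K <- G -> C) has no collider blocking it and no conditioned non-collider, so it is open.
Try {G}:
  P1: blocked at fork node G ∈ conditioning set.
{G} contains no descendant of K and blocks every backdoor path.
No other singleton works — e.g. {B} leaves P1 open — so {G} is the unique smallest valid adjustment set.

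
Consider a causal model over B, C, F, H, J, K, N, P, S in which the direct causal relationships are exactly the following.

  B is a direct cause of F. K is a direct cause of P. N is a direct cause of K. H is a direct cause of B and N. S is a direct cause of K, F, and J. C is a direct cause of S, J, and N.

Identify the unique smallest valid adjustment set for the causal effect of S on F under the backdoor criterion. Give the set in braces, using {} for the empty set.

Variables eligible for adjustment (non-descendants of S, excluding S and F): {B, C, H, N}.
Backdoor paths from S to F:
  P1: S <- C -> N <- H -> B -> F
Each backdoor path contains an unconditioned collider, so every path is already blocked with the empty conditioning set:
  P1: blocked at collider N (neither it nor any descendant is in the conditioning set).
The empty set is therefore the unique smallest valid set.

{}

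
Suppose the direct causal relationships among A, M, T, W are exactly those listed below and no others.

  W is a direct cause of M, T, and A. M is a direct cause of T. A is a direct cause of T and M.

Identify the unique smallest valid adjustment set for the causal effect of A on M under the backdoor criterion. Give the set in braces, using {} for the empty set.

Variables eligible for adjustment (non-descendants of A, excluding A and M): {W}.
Backdoor paths from A to M:
  P1: A <- W -> M
  P2: A <- W -> T <- M
The empty set is not sufficient: P1 (A <- W -> M) has no collider blocking it and no conditioned non-collider, so it is open.
Try {W}:
  P1: blocked at fork node W ∈ conditioning set.
  P2: blocked at fork node W ∈ conditioning set.
{W} contains no descendant of A and blocks every backdoor path.
{W} is the unique smallest valid adjustment set.

{W}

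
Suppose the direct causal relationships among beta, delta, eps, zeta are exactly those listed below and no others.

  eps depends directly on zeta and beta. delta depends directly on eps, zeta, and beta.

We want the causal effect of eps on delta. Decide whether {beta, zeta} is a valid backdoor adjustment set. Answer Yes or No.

Backdoor paths from eps to delta (paths whose first edge points into eps):
  P1: eps <- zeta -> delta
  P2: eps <- beta -> delta
Condition 1 (no descendant of eps in the set): holds — descendants of eps are {delta}; none are in {beta, zeta}.
Condition 2 (every backdoor path blocked by {beta, zeta}):
  P1: blocked at fork node zeta ∈ conditioning set.
  P2: blocked at fork node beta ∈ conditioning set.
{beta, zeta} satisfies the backdoor criterion.

Yes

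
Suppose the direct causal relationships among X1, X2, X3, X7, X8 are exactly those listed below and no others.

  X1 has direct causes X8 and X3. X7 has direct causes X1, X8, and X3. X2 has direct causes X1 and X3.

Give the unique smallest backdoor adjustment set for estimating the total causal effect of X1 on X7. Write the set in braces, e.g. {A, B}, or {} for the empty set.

{X3, X8}

Variables eligible for adjustment (non-descendants of X1, excluding X1 and X7): {X3, X8}.
Backdoor paths from X1 to X7:
  P1: X1 <- X3 -> X7
  P2: X1 <- X8 -> X7
The empty set is not sufficient: P1 (X1 <- X3 -> X7) has no collider blocking it and no conditioned non-collider, so it is open.
Try {X3, X8}:
  P1: blocked at fork node X3 ∈ conditioning set.
  P2: blocked at fork node X8 ∈ conditioning set.
{X3, X8} contains no descendant of X1 and blocks every backdoor path.
Every element of {X3, X8} is needed (dropping X3 leaves P1 open; dropping X8 leaves P2 open), so no proper subset is valid.
Among all size-2 subsets of the eligible variables, only {X3, X8} blocks every backdoor path, so it is the unique smallest valid adjustment set.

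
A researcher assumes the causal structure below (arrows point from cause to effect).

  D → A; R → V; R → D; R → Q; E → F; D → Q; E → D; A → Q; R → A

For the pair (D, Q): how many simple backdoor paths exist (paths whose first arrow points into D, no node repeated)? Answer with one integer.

2

A backdoor path from D to Q is any simple undirected path whose first edge points into D (i.e. leaves D via a parent).
Parents of D: {E, R}.
Enumerating:
  P1: D <- R -> A -> Q
  P2: D <- R -> Q
That exhausts the simple backdoor paths. Count: 2.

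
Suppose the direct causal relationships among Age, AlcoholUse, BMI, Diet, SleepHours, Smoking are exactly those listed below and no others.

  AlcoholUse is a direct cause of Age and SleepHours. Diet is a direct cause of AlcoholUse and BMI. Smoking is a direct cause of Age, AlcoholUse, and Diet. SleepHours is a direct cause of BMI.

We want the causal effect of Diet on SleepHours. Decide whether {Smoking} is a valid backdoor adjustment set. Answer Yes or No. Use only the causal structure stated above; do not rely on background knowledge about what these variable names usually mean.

Backdoor paths from Diet to SleepHours (paths whose first edge points into Diet):
  P1: Diet <- Smoking -> AlcoholUse -> SleepHours
  P2: Diet <- Smoking -> Age <- AlcoholUse -> SleepHours
Condition 1 (no descendant of Diet in the set): holds — descendants of Diet are {Age, AlcoholUse, BMI, SleepHours}; none are in {Smoking}.
Condition 2 (every backdoor path blocked by {Smoking}):
  P1: blocked at fork node Smoking ∈ conditioning set.
  P2: blocked at fork node Smoking ∈ conditioning set.
{Smoking} satisfies the backdoor criterion.

Yes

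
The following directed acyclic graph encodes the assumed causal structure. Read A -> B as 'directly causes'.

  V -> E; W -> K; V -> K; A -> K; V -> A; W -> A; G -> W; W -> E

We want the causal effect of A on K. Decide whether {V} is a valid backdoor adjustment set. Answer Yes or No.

Backdoor paths from A to K (paths whose first edge points into A):
  P1: A <- V -> E <- W -> K
  P2: A <- V -> K
  P3: A <- W -> E <- V -> K
  P4: A <- W -> K
Condition 1 (no descendant of A in the set): holds — descendants of A are {K}; none are in {V}.
Condition 2 (every backdoor path blocked by {V}):
  P1: blocked at fork node V ∈ conditioning set.
  P2: blocked at fork node V ∈ conditioning set.
  P3: blocked at collider E (neither it nor any descendant is in the conditioning set).
  P4: open — no interior node is in the conditioning set.
{V} does not satisfy the backdoor criterion.

No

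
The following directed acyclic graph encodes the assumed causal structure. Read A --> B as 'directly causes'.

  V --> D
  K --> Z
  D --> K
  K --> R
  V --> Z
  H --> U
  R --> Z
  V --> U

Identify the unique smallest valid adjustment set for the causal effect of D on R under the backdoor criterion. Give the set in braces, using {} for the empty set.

Variables eligible for adjustment (non-descendants of D, excluding D and R): {H, U, V}.
Backdoor paths from D to R:
  P1: D <- V -> Z <- K -> R
  P2: D <- V -> Z <- R
Each backdoor path contains an unconditioned collider, so every path is already blocked with the empty conditioning set:
  P1: blocked at collider Z (neither it nor any descendant is in the conditioning set).
  P2: blocked at collider Z (neither it nor any descendant is in the conditioning set).
The empty set is therefore the unique smallest valid set.

{}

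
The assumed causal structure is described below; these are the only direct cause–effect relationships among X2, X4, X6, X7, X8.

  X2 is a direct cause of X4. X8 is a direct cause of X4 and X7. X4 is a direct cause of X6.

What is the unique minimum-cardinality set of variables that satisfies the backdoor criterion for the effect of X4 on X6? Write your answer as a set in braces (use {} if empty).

{}

Variables eligible for adjustment (non-descendants of X4, excluding X4 and X6): {X2, X7, X8}.
Backdoor paths from X4 to X6:
  (none)
With no backdoor paths the empty set already satisfies the criterion, and it is trivially minimal.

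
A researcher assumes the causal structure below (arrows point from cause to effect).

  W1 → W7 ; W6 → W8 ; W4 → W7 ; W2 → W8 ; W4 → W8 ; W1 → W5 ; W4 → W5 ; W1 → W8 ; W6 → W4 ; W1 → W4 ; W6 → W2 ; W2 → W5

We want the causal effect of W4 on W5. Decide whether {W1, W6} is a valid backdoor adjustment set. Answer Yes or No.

Backdoor paths from W4 to W5 (paths whose first edge points into W4):
  P1: W4 <- W6 -> W2 -> W5
  P2: W4 <- W6 -> W2 -> W8 <- W1 -> W5
  P3: W4 <- W6 -> W8 <- W1 -> W5
  P4: W4 <- W6 -> W8 <- W2 -> W5
  P5: W4 <- W1 -> W5
  P6: W4 <- W1 -> W8 <- W6 -> W2 -> W5
  P7: W4 <- W1 -> W8 <- W2 -> W5
Condition 1 (no descendant of W4 in the set): holds — descendants of W4 are {W5, W7, W8}; none are in {W1, W6}.
Condition 2 (every backdoor path blocked by {W1, W6}):
  P1: blocked at fork node W6 ∈ conditioning set.
  P2: blocked at fork node W6 ∈ conditioning set.
  P3: blocked at fork node W6 ∈ conditioning set.
  P4: blocked at fork node W6 ∈ conditioning set.
  P5: blocked at fork node W1 ∈ conditioning set.
  P6: blocked at fork node W1 ∈ conditioning set.
  P7: blocked at fork node W1 ∈ conditioning set.
{W1, W6} satisfies the backdoor criterion.

Yes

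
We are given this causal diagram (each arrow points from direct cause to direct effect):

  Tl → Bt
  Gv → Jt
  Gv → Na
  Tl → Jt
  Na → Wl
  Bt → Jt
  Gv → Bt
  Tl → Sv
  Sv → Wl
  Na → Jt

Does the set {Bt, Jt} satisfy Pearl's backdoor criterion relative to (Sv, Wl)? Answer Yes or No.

No

Backdoor paths from Sv to Wl (paths whose first edge points into Sv):
  P1: Sv <- Tl -> Bt <- Gv -> Na -> Wl
  P2: Sv <- Tl -> Bt <- Gv -> Jt <- Na -> Wl
  P3: Sv <- Tl -> Bt -> Jt <- Gv -> Na -> Wl
  P4: Sv <- Tl -> Bt -> Jt <- Na -> Wl
  P5: Sv <- Tl -> Jt <- Gv -> Na -> Wl
  P6: Sv <- Tl -> Jt <- Bt <- Gv -> Na -> Wl
  P7: Sv <- Tl -> Jt <- Na -> Wl
Condition 1 (no descendant of Sv in the set): holds — descendants of Sv are {Wl}; none are in {Bt, Jt}.
Condition 2 (every backdoor path blocked by {Bt, Jt}):
  P1: open — collider(s) Bt are conditioned on (or have a conditioned descendant) and no non-collider on the path is in the set.
  P2: open — collider(s) Bt, Jt are conditioned on (or have a conditioned descendant) and no non-collider on the path is in the set.
  P3: blocked at chain node Bt ∈ conditioning set.
  P4: blocked at chain node Bt ∈ conditioning set.
  P5: open — collider(s) Jt are conditioned on (or have a conditioned descendant) and no non-collider on the path is in the set.
  P6: blocked at chain node Bt ∈ conditioning set.
  P7: open — collider(s) Jt are conditioned on (or have a conditioned descendant) and no non-collider on the path is in the set.
{Bt, Jt} does not satisfy the backdoor criterion.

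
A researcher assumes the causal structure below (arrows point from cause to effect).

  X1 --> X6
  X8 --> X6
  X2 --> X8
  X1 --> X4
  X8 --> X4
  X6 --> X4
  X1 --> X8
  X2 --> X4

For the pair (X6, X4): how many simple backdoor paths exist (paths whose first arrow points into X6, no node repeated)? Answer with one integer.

A backdoor path from X6 to X4 is any simple undirected path whose first edge points into X6 (i.e. leaves X6 via a parent).
Parents of X6: {X1, X8}.
Enumerating:
  P1: X6 <- X1 -> X8 <- X2 -> X4
  P2: X6 <- X1 -> X8 -> X4
  P3: X6 <- X1 -> X4
  P4: X6 <- X8 <- X1 -> X4
  P5: X6 <- X8 <- X2 -> X4
  P6: X6 <- X8 -> X4
That exhausts the simple backdoor paths. Count: 6.

6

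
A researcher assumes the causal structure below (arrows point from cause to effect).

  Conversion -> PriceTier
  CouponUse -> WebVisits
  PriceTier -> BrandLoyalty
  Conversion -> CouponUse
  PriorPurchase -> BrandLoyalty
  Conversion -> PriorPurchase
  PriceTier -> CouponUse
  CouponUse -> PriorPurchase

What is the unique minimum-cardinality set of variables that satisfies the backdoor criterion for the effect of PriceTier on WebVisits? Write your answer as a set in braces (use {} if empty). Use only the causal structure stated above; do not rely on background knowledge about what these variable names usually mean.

{Conversion}

Variables eligible for adjustment (non-descendants of PriceTier, excluding PriceTier and WebVisits): {Conversion}.
Backdoor paths from PriceTier to WebVisits:
  P1: PriceTier <- Conversion -> CouponUse -> WebVisits
  P2: PriceTier <- Conversion -> PriorPurchase <- CouponUse -> WebVisits
The empty set is not sufficient: P1 (PriceTier <- Conversion -> CouponUse -> WebVisits) has no collider blocking it and no conditioned non-collider, so it is open.
Try {Conversion}:
  P1: blocked at fork node Conversion ∈ conditioning set.
  P2: blocked at fork node Conversion ∈ conditioning set.
{Conversion} contains no descendant of PriceTier and blocks every backdoor path.
{Conversion} is the unique smallest valid adjustment set.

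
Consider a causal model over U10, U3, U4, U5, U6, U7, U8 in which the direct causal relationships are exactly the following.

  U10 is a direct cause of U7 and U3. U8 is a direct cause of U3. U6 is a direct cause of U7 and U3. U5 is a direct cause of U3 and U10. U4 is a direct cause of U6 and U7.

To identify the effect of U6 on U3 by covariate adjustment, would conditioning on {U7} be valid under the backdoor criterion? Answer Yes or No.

No

Backdoor paths from U6 to U3 (paths whose first edge points into U6):
  P1: U6 <- U4 -> U7 <- U10 <- U5 -> U3
  P2: U6 <- U4 -> U7 <- U10 -> U3
Condition 1 (no descendant of U6 in the set): FAILS — U7 is a descendant of U6.
Condition 2 (every backdoor path blocked by {U7}):
  P1: open — collider(s) U7 are conditioned on (or have a conditioned descendant) and no non-collider on the path is in the set.
  P2: open — collider(s) U7 are conditioned on (or have a conditioned descendant) and no non-collider on the path is in the set.
{U7} does not satisfy the backdoor criterion.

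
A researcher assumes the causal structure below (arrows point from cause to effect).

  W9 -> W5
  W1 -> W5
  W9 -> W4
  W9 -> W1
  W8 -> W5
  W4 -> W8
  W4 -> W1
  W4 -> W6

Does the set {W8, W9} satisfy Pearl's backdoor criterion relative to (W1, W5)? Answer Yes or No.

Backdoor paths from W1 to W5 (paths whose first edge points into W1):
  P1: W1 <- W9 -> W4 -> W8 -> W5
  P2: W1 <- W9 -> W5
  P3: W1 <- W4 <- W9 -> W5
  P4: W1 <- W4 -> W8 -> W5
Condition 1 (no descendant of W1 in the set): holds — descendants of W1 are {W5}; none are in {W8, W9}.
Condition 2 (every backdoor path blocked by {W8, W9}):
  P1: blocked at fork node W9 ∈ conditioning set.
  P2: blocked at fork node W9 ∈ conditioning set.
  P3: blocked at fork node W9 ∈ conditioning set.
  P4: blocked at chain node W8 ∈ conditioning set.
{W8, W9} satisfies the backdoor criterion.

Yes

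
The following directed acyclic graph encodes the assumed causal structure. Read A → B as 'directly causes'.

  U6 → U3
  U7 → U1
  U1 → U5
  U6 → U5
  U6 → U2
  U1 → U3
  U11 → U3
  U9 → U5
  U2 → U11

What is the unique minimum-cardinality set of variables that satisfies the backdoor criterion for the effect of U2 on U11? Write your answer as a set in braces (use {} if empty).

Variables eligible for adjustment (non-descendants of U2, excluding U2 and U11): {U1, U5, U6, U7, U9}.
Backdoor paths from U2 to U11:
  P1: U2 <- U6 -> U5 <- U1 -> U3 <- U11
  P2: U2 <- U6 -> U3 <- U11
Each backdoor path contains an unconditioned collider, so every path is already blocked with the empty conditioning set:
  P1: blocked at collider U5 (neither it nor any descendant is in the conditioning set).
  P2: blocked at collider U3 (neither it nor any descendant is in the conditioning set).
The empty set is therefore the unique smallest valid set.

{}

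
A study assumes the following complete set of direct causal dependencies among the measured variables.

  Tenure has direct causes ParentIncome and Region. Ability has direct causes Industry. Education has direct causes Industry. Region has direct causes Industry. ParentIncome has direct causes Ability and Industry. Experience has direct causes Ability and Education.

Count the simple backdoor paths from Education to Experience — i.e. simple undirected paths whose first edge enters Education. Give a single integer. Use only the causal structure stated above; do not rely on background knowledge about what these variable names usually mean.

3

A backdoor path from Education to Experience is any simple undirected path whose first edge points into Education (i.e. leaves Education via a parent).
Parents of Education: {Industry}.
Enumerating:
  P1: Education <- Industry -> Ability -> Experience
  P2: Education <- Industry -> Region -> Tenure <- ParentIncome <- Ability -> Experience
  P3: Education <- Industry -> ParentIncome <- Ability -> Experience
That exhausts the simple backdoor paths. Count: 3.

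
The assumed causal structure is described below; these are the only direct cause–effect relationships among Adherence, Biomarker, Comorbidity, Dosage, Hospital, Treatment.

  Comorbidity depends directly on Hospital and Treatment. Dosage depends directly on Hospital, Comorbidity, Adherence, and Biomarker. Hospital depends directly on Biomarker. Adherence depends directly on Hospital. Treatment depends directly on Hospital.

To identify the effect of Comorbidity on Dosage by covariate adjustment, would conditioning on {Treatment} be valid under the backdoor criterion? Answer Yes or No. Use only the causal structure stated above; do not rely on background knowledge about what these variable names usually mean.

No

Backdoor paths from Comorbidity to Dosage (paths whose first edge points into Comorbidity):
  P1: Comorbidity <- Hospital <- Biomarker -> Dosage
  P2: Comorbidity <- Hospital -> Adherence -> Dosage
  P3: Comorbidity <- Hospital -> Dosage
  P4: Comorbidity <- Treatment <- Hospital <- Biomarker -> Dosage
  P5: Comorbidity <- Treatment <- Hospital -> Adherence -> Dosage
  P6: Comorbidity <- Treatment <- Hospital -> Dosage
Condition 1 (no descendant of Comorbidity in the set): holds — descendants of Comorbidity are {Dosage}; none are in {Treatment}.
Condition 2 (every backdoor path blocked by {Treatment}):
  P1: open — no interior node is in the conditioning set.
  P2: open — no interior node is in the conditioning set.
  P3: open — no interior node is in the conditioning set.
  P4: blocked at chain node Treatment ∈ conditioning set.
  P5: blocked at chain node Treatment ∈ conditioning set.
  P6: blocked at chain node Treatment ∈ conditioning set.
{Treatment} does not satisfy the backdoor criterion.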